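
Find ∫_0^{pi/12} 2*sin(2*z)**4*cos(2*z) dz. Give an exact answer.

Let u = sin(2*z), so du = 2*cos(2*z) dz. When z = 0, u = 0; when z = pi/12, u = 1/2.
The integral becomes ∫ u**4 du from 0 to 1/2, with antiderivative u**5/5.
Back in z: F(z) = sin(2*z)**5/5.
Then F(pi/12) - F(0) = (1/160) - (0) = 1/160.

1/160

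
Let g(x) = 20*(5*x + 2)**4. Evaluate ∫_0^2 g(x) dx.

Let u = 5*x + 2, so du = 5 dx. When x = 0, u = 2; when x = 2, u = 12.
The integral becomes 4·∫ u**4 du from 2 to 12, with antiderivative 4*u**5/5.
Back in x: F(x) = 4*(5*x + 2)**5/5.
Then F(2) - F(0) = (995328/5) - (128/5) = 199040.

199040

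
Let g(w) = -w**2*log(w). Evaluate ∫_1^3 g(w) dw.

26/9 - 9*log(3)

Integrate by parts once (u = ln w, dv = -w**2 dw).
An antiderivative is F(w) = -w**3*(3*log(w) - 1)/9.
Then F(3) - F(1) = (3 - 9*log(3)) - (1/9) = 26/9 - 9*log(3).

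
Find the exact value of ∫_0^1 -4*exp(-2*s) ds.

An antiderivative is F(s) = 2*exp(-2*s).
Then F(1) - F(0) = (2*exp(-2)) - (2) = -2 + 2*exp(-2).

-2 + 2*exp(-2)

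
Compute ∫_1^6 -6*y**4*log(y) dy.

1866 - 46656*log(6)/5

Integrate by parts once (u = ln y, dv = -6*y**4 dy).
An antiderivative is F(y) = -6*y**5*(5*log(y) - 1)/25.
Then F(6) - F(1) = (46656/25 - 46656*log(6)/5) - (6/25) = 1866 - 46656*log(6)/5.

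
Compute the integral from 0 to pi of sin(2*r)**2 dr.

Use the identity sin^2(2*r) = (1 - cos(4*r))/2.
An antiderivative is F(r) = r/2 - sin(4*r)/8.
Then F(pi) - F(0) = (pi/2) - (0) = pi/2.

pi/2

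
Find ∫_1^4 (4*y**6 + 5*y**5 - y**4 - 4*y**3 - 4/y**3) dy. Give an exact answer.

By the power rule, an antiderivative is F(y) = 4*y**7/7 + 5*y**6/6 - y**5/5 - y**4 + 2/y**2.
Then F(4) - F(1) = (10344553/840) - (463/210) = 3447567/280.

3447567/280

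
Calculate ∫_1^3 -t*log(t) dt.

Integrate by parts once (u = ln t, dv = -t dt).
An antiderivative is F(t) = -t**2*(2*log(t) - 1)/4.
Then F(3) - F(1) = (9/4 - 9*log(3)/2) - (1/4) = 2 - 9*log(3)/2.

2 - 9*log(3)/2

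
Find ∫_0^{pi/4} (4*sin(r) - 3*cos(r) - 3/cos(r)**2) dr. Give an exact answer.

An antiderivative is F(r) = -3*sin(r) - 4*cos(r) - 3*tan(r).
Then F(pi/4) - F(0) = (-7*sqrt(2)/2 - 3) - (-4) = 1 - 7*sqrt(2)/2.

1 - 7*sqrt(2)/2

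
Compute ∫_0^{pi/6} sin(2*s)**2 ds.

Use the identity sin^2(2*s) = (1 - cos(4*s))/2.
An antiderivative is F(s) = s/2 - sin(4*s)/8.
Then F(pi/6) - F(0) = (-sqrt(3)/16 + pi/12) - (0) = -sqrt(3)/16 + pi/12.

-sqrt(3)/16 + pi/12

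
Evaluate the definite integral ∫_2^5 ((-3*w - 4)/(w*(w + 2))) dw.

Factor the denominator: w**2 + 2*w = (w + 2)w.
Partial fractions: (-3*w - 4)/(w*(w + 2)) = -1/(w + 2) - 2/w.
An antiderivative is F(w) = -2*log(w) - log(w + 2).
Then F(5) - F(2) = (-2*log(5) - log(7)) - (-log(16)) = -2*log(5) - log(7) + 4*log(2).

-2*log(5) - log(7) + 4*log(2)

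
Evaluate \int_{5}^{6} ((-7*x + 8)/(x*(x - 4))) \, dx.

Factor the denominator: x**2 - 4*x = x(x - 4).
Partial fractions: (-7*x + 8)/(x*(x - 4)) = -2/x - 5/(x - 4).
An antiderivative is F(x) = -2*log(x) - 5*log(x - 4).
Then F(6) - F(5) = (-7*log(2) - 2*log(3)) - (-log(25)) = -7*log(2) - 2*log(3) + 2*log(5).

-7*log(2) - 2*log(3) + 2*log(5)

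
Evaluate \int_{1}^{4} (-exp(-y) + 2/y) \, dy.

-exp(-1) + exp(-4) + 4*log(2)

An antiderivative is F(y) = 2*log(y) + exp(-y).
Then F(4) - F(1) = (exp(-4) + 4*log(2)) - (exp(-1)) = -exp(-1) + exp(-4) + 4*log(2).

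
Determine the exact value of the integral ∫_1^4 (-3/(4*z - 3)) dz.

An antiderivative is F(z) = -3*log(4*z - 3)/4.
Then F(4) - F(1) = (-3*log(13)/4) - (0) = -3*log(13)/4.

-3*log(13)/4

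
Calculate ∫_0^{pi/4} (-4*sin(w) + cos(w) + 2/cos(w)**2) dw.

-2 + 5*sqrt(2)/2

An antiderivative is F(w) = sin(w) + 4*cos(w) + 2*tan(w).
Then F(pi/4) - F(0) = (2 + 5*sqrt(2)/2) - (4) = -2 + 5*sqrt(2)/2.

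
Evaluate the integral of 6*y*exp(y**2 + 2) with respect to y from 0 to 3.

-3*(1 - exp(9))*exp(2)

Let u = y**2 + 2, so du = 2*y dy. When y = 0, u = 2; when y = 3, u = 11.
The integral becomes 3·∫ exp(u) du from 2 to 11, with antiderivative 3*exp(u).
Back in y: F(y) = 3*exp(y**2 + 2).
Then F(3) - F(0) = (3*exp(11)) - (3*exp(2)) = -3*(1 - exp(9))*exp(2).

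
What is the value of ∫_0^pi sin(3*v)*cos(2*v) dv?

Use the identity sin(3*v)cos(2*v) = [sin(5*v) + sin(v)]/2.
An antiderivative is F(v) = -cos(v)/2 - cos(5*v)/10.
Then F(pi) - F(0) = (3/5) - (-3/5) = 6/5.

6/5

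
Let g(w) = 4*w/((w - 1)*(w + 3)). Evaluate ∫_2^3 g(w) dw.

-3*log(5) + 4*log(2) + 3*log(3)

Factor the denominator: w**2 + 2*w - 3 = (w + 3)(w - 1).
Partial fractions: 4*w/((w - 1)*(w + 3)) = 3/(w + 3) + 1/(w - 1).
An antiderivative is F(w) = log(w - 1) + 3*log(w + 3).
Then F(3) - F(2) = (4*log(2) + 3*log(3)) - (3*log(5)) = -3*log(5) + 4*log(2) + 3*log(3).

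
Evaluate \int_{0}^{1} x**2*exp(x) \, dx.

-2 + E

Integrate by parts twice (u = x^2, dv = exp(x) dx).
An antiderivative is F(x) = (x**2 - 2*x + 2)*exp(x).
Then F(1) - F(0) = (E) - (2) = -2 + E.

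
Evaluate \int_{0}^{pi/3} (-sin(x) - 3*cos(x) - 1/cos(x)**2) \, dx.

An antiderivative is F(x) = -3*sin(x) + cos(x) - tan(x).
Then F(pi/3) - F(0) = (1/2 - 5*sqrt(3)/2) - (1) = -5*sqrt(3)/2 - 1/2.

-5*sqrt(3)/2 - 1/2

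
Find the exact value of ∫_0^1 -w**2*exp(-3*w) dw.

Integrate by parts twice (u = w^2, dv = -exp(-3*w) dw).
An antiderivative is F(w) = (9*w**2 + 6*w + 2)*exp(-3*w)/27.
Then F(1) - F(0) = (17*exp(-3)/27) - (2/27) = -2/27 + 17*exp(-3)/27.

-2/27 + 17*exp(-3)/27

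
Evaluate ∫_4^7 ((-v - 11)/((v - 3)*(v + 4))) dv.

-7*log(2) + log(11)

Factor the denominator: v**2 + v - 12 = (v + 4)(v - 3).
Partial fractions: (-v - 11)/((v - 3)*(v + 4)) = 1/(v + 4) - 2/(v - 3).
An antiderivative is F(v) = -2*log(v - 3) + log(v + 4).
Then F(7) - F(4) = (log(11/16)) - (log(8)) = -7*log(2) + log(11).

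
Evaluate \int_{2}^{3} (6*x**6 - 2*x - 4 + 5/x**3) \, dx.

885127/504

By the power rule, an antiderivative is F(x) = 6*x**7/7 - x**2 - 4*x - 5/(2*x**2).
Then F(3) - F(2) = (233515/126) - (5437/56) = 885127/504.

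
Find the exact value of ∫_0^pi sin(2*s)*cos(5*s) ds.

-4/21

Use the identity sin(2*s)cos(5*s) = [sin(7*s) + sin(-3*s)]/2.
An antiderivative is F(s) = cos(3*s)/6 - cos(7*s)/14.
Then F(pi) - F(0) = (-2/21) - (2/21) = -4/21.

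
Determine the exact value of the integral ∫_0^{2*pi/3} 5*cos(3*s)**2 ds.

Use the identity cos^2(3*s) = (1 + cos(6*s))/2.
An antiderivative is F(s) = 5*s/2 + 5*sin(6*s)/12.
Then F(2*pi/3) - F(0) = (5*pi/3) - (0) = 5*pi/3.

5*pi/3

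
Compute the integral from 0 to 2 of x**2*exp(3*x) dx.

Integrate by parts twice (u = x^2, dv = exp(3*x) dx).
An antiderivative is F(x) = (9*x**2 - 6*x + 2)*exp(3*x)/27.
Then F(2) - F(0) = (26*exp(6)/27) - (2/27) = -2/27 + 26*exp(6)/27.

-2/27 + 26*exp(6)/27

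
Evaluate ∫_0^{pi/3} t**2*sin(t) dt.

Integrate by parts twice (u = t^2, dv = sin(t) dt).
An antiderivative is F(t) = -t**2*cos(t) + 2*t*sin(t) + 2*cos(t).
Then F(pi/3) - F(0) = (-pi**2/18 + 1 + sqrt(3)*pi/3) - (2) = -1 - pi**2/18 + sqrt(3)*pi/3.

-1 - pi**2/18 + sqrt(3)*pi/3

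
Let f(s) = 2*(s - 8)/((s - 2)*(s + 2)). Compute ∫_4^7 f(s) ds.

-3*log(5) - 2*log(2) + 5*log(3)

Factor the denominator: s**2 - 4 = (s + 2)(s - 2).
Partial fractions: 2*(s - 8)/((s - 2)*(s + 2)) = 5/(s + 2) - 3/(s - 2).
An antiderivative is F(s) = -3*log(s - 2) + 5*log(s + 2).
Then F(7) - F(4) = (-3*log(5) + 10*log(3)) - (2*log(2) + 5*log(3)) = -3*log(5) - 2*log(2) + 5*log(3).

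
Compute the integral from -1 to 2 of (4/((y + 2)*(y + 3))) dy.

-4*log(5) + 12*log(2)

Factor the denominator: y**2 + 5*y + 6 = (y + 3)(y + 2).
Partial fractions: 4/((y + 2)*(y + 3)) = -4/(y + 3) + 4/(y + 2).
An antiderivative is F(y) = 4*log(y + 2) - 4*log(y + 3).
Then F(2) - F(-1) = (-4*log(5) + 8*log(2)) - (-log(16)) = -4*log(5) + 12*log(2).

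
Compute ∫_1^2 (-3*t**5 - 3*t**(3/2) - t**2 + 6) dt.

By the power rule, an antiderivative is F(t) = -t**6/2 - 6*t**(5/2)/5 - t**3/3 + 6*t.
Then F(2) - F(1) = (-68/3 - 24*sqrt(2)/5) - (119/30) = -799/30 - 24*sqrt(2)/5.

-799/30 - 24*sqrt(2)/5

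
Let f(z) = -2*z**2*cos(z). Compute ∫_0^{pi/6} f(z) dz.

Integrate by parts twice (u = z^2, dv = -2*cos(z) dz).
An antiderivative is F(z) = -2*z**2*sin(z) - 4*z*cos(z) + 4*sin(z).
Then F(pi/6) - F(0) = (-sqrt(3)*pi/3 - pi**2/36 + 2) - (0) = -sqrt(3)*pi/3 - pi**2/36 + 2.

-sqrt(3)*pi/3 - pi**2/36 + 2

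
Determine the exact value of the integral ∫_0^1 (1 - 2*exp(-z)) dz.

-1 + 2*exp(-1)

An antiderivative is F(z) = z + 2*exp(-z).
Then F(1) - F(0) = (2*exp(-1) + 1) - (2) = -1 + 2*exp(-1).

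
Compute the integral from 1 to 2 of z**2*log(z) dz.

-7/9 + 8*log(2)/3

Integrate by parts once (u = ln z, dv = z**2 dz).
An antiderivative is F(z) = z**3*(3*log(z) - 1)/9.
Then F(2) - F(1) = (-8/9 + 8*log(2)/3) - (-1/9) = -7/9 + 8*log(2)/3.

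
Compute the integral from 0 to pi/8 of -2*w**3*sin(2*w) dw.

Integrate by parts 3 times (u = w^3, dv = -2*sin(2*w) dw).
An antiderivative is F(w) = w**3*cos(2*w) - 3*w**2*sin(2*w)/2 - 3*w*cos(2*w)/2 + 3*sin(2*w)/4.
Then F(pi/8) - F(0) = (sqrt(2)*(-96*pi - 12*pi**2 + pi**3 + 384)/1024) - (0) = sqrt(2)*(-96*pi - 12*pi**2 + pi**3 + 384)/1024.

sqrt(2)*(-96*pi - 12*pi**2 + pi**3 + 384)/1024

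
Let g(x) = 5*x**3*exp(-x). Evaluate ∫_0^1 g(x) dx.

30 - 80*exp(-1)

Integrate by parts 3 times (u = x^3, dv = 5*exp(-x) dx).
An antiderivative is F(x) = (-5*x**3 - 15*x**2 - 30*x - 30)*exp(-x).
Then F(1) - F(0) = (-80*exp(-1)) - (-30) = 30 - 80*exp(-1).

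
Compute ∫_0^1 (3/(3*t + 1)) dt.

log(4)

Let u = 3*t + 1, so du = 3 dt. When t = 0, u = 1; when t = 1, u = 4.
The integral becomes ∫ 1/u du from 1 to 4, with antiderivative log(u).
Back in t: F(t) = log(3*t + 1).
Then F(1) - F(0) = (log(4)) - (0) = log(4).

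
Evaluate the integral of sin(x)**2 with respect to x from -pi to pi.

pi

Use the identity sin^2(x) = (1 - cos(2*x))/2.
An antiderivative is F(x) = x/2 - sin(2*x)/4.
Then F(pi) - F(-pi) = (pi/2) - (-pi/2) = pi.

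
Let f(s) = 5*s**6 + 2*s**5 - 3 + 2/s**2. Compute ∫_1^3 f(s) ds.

12596/7

By the power rule, an antiderivative is F(s) = 5*s**7/7 + s**6/3 - 3*s - 2/s.
Then F(3) - F(1) = (37705/21) - (-83/21) = 12596/7.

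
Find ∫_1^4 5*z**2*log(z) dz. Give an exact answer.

Integrate by parts once (u = ln z, dv = 5*z**2 dz).
An antiderivative is F(z) = 5*z**3*(3*log(z) - 1)/9.
Then F(4) - F(1) = (-320/9 + 640*log(2)/3) - (-5/9) = -35 + 640*log(2)/3.

-35 + 640*log(2)/3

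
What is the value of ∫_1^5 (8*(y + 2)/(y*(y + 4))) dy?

Factor the denominator: y**2 + 4*y = (y + 4)y.
Partial fractions: 8*(y + 2)/(y*(y + 4)) = 4/(y + 4) + 4/y.
An antiderivative is F(y) = 4*log(y) + 4*log(y + 4).
Then F(5) - F(1) = (4*log(5) + 8*log(3)) - (4*log(5)) = 8*log(3).

8*log(3)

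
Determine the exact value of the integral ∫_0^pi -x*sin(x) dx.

Integrate by parts once (u = x, dv = -sin(x) dx).
An antiderivative is F(x) = x*cos(x) - sin(x).
Then F(pi) - F(0) = (-pi) - (0) = -pi.

-pi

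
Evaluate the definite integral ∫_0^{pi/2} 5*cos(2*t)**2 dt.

5*pi/4

Use the identity cos^2(2*t) = (1 + cos(4*t))/2.
An antiderivative is F(t) = 5*t/2 + 5*sin(4*t)/8.
Then F(pi/2) - F(0) = (5*pi/4) - (0) = 5*pi/4.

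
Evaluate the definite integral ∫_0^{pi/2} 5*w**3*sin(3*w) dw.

Integrate by parts 3 times (u = w^3, dv = 5*sin(3*w) dw).
An antiderivative is F(w) = -5*w**3*cos(3*w)/3 + 5*w**2*sin(3*w)/3 + 10*w*cos(3*w)/9 - 10*sin(3*w)/27.
Then F(pi/2) - F(0) = (10/27 - 5*pi**2/12) - (0) = 10/27 - 5*pi**2/12.

10/27 - 5*pi**2/12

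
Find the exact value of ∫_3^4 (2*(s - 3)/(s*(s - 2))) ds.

Factor the denominator: s**2 - 2*s = s(s - 2).
Partial fractions: 2*(s - 3)/(s*(s - 2)) = 3/s - 1/(s - 2).
An antiderivative is F(s) = 3*log(s) - log(s - 2).
Then F(4) - F(3) = (log(32)) - (log(27)) = log(32/27).

log(32/27)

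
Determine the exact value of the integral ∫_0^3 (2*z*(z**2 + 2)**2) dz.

441

Let u = z**2 + 2, so du = 2*z dz. When z = 0, u = 2; when z = 3, u = 11.
The integral becomes ∫ u**2 du from 2 to 11, with antiderivative u**3/3.
Back in z: F(z) = (z**2 + 2)**3/3.
Then F(3) - F(0) = (1331/3) - (8/3) = 441.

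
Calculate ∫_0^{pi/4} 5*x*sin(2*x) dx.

Integrate by parts once (u = x, dv = 5*sin(2*x) dx).
An antiderivative is F(x) = -5*x*cos(2*x)/2 + 5*sin(2*x)/4.
Then F(pi/4) - F(0) = (5/4) - (0) = 5/4.

5/4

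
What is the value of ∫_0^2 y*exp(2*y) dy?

1/4 + 3*exp(4)/4

Integrate by parts once (u = y, dv = exp(2*y) dy).
An antiderivative is F(y) = (2*y - 1)*exp(2*y)/4.
Then F(2) - F(0) = (3*exp(4)/4) - (-1/4) = 1/4 + 3*exp(4)/4.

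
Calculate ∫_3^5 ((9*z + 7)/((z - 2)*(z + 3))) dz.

log(3) + 8*log(2)

Factor the denominator: z**2 + z - 6 = (z + 3)(z - 2).
Partial fractions: (9*z + 7)/((z - 2)*(z + 3)) = 4/(z + 3) + 5/(z - 2).
An antiderivative is F(z) = 5*log(z - 2) + 4*log(z + 3).
Then F(5) - F(3) = (5*log(3) + 12*log(2)) - (4*log(2) + 4*log(3)) = log(3) + 8*log(2).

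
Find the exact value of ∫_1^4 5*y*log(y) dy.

Integrate by parts once (u = ln y, dv = 5*y dy).
An antiderivative is F(y) = 5*y**2*(2*log(y) - 1)/4.
Then F(4) - F(1) = (-20 + 80*log(2)) - (-5/4) = -75/4 + 80*log(2).

-75/4 + 80*log(2)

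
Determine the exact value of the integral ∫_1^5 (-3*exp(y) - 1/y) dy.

-3*exp(5) - log(5) + 3*exp(1)

An antiderivative is F(y) = -3*exp(y) - log(y).
Then F(5) - F(1) = (-3*exp(5) - log(5)) - (-3*exp(1)) = -3*exp(5) - log(5) + 3*exp(1).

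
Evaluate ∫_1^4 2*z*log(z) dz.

Integrate by parts once (u = ln z, dv = 2*z dz).
An antiderivative is F(z) = z**2*(2*log(z) - 1)/2.
Then F(4) - F(1) = (-8 + 32*log(2)) - (-1/2) = -15/2 + 32*log(2).

-15/2 + 32*log(2)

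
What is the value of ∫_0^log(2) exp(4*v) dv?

15/4

Let u = exp(v), so du = exp(v) dv. When v = 0, u = 1; when v = log(2), u = 2.
The integral becomes ∫ u**3 du from 1 to 2, with antiderivative u**4/4.
Back in v: F(v) = exp(4*v)/4.
Then F(log(2)) - F(0) = (4) - (1/4) = 15/4.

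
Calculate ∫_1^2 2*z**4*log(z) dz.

-62/25 + 64*log(2)/5

Integrate by parts once (u = ln z, dv = 2*z**4 dz).
An antiderivative is F(z) = 2*z**5*(5*log(z) - 1)/25.
Then F(2) - F(1) = (-64/25 + 64*log(2)/5) - (-2/25) = -62/25 + 64*log(2)/5.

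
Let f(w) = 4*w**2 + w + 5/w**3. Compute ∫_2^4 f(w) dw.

By the power rule, an antiderivative is F(w) = 4*w**3/3 + w**2/2 - 5/(2*w**2).
Then F(4) - F(2) = (8945/96) - (289/24) = 7789/96.

7789/96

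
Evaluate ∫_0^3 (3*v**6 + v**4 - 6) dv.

33876/35

By the power rule, an antiderivative is F(v) = 3*v**7/7 + v**5/5 - 6*v.
Then F(3) - F(0) = (33876/35) - (0) = 33876/35.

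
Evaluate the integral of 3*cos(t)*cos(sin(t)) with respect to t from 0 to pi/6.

Let u = sin(t), so du = cos(t) dt. When t = 0, u = 0; when t = pi/6, u = 1/2.
The integral becomes 3·∫ cos(u) du from 0 to 1/2, with antiderivative 3*sin(u).
Back in t: F(t) = 3*sin(sin(t)).
Then F(pi/6) - F(0) = (3*sin(1/2)) - (0) = 3*sin(1/2).

3*sin(1/2)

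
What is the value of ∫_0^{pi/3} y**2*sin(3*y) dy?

Integrate by parts twice (u = y^2, dv = sin(3*y) dy).
An antiderivative is F(y) = -y**2*cos(3*y)/3 + 2*y*sin(3*y)/9 + 2*cos(3*y)/27.
Then F(pi/3) - F(0) = (-2/27 + pi**2/27) - (2/27) = -4/27 + pi**2/27.

-4/27 + pi**2/27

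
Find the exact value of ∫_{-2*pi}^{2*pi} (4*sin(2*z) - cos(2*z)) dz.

An antiderivative is F(z) = -sin(2*z)/2 - 2*cos(2*z).
Then F(2*pi) - F(-2*pi) = (-2) - (-2) = 0.

0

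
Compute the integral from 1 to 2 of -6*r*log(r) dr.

Integrate by parts once (u = ln r, dv = -6*r dr).
An antiderivative is F(r) = -3*r**2*(2*log(r) - 1)/2.
Then F(2) - F(1) = (6 - 12*log(2)) - (3/2) = 9/2 - 12*log(2).

9/2 - 12*log(2)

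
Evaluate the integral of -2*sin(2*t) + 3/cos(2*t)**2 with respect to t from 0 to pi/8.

1/2 + sqrt(2)/2

An antiderivative is F(t) = cos(2*t) + 3*tan(2*t)/2.
Then F(pi/8) - F(0) = (sqrt(2)/2 + 3/2) - (1) = 1/2 + sqrt(2)/2.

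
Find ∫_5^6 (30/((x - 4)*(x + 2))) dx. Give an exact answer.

Factor the denominator: x**2 - 2*x - 8 = (x + 2)(x - 4).
Partial fractions: 30/((x - 4)*(x + 2)) = -5/(x + 2) + 5/(x - 4).
An antiderivative is F(x) = 5*log(x - 4) - 5*log(x + 2).
Then F(6) - F(5) = (-10*log(2)) - (-5*log(7)) = -10*log(2) + 5*log(7).

-10*log(2) + 5*log(7)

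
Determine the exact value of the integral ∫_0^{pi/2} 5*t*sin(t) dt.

Integrate by parts once (u = t, dv = 5*sin(t) dt).
An antiderivative is F(t) = -5*t*cos(t) + 5*sin(t).
Then F(pi/2) - F(0) = (5) - (0) = 5.

5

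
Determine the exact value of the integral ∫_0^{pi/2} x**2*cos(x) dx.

-2 + pi**2/4

Integrate by parts twice (u = x^2, dv = cos(x) dx).
An antiderivative is F(x) = x**2*sin(x) + 2*x*cos(x) - 2*sin(x).
Then F(pi/2) - F(0) = (-2 + pi**2/4) - (0) = -2 + pi**2/4.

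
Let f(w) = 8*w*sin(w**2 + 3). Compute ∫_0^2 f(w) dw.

4*cos(3) - 4*cos(7)

Let u = w**2 + 3, so du = 2*w dw. When w = 0, u = 3; when w = 2, u = 7.
The integral becomes 4·∫ sin(u) du from 3 to 7, with antiderivative -4*cos(u).
Back in w: F(w) = -4*cos(w**2 + 3).
Then F(2) - F(0) = (-4*cos(7)) - (-4*cos(3)) = 4*cos(3) - 4*cos(7).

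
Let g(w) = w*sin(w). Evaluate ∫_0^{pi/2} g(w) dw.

Integrate by parts once (u = w, dv = sin(w) dw).
An antiderivative is F(w) = -w*cos(w) + sin(w).
Then F(pi/2) - F(0) = (1) - (0) = 1.

1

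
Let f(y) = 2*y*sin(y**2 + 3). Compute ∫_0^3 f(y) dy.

cos(3) - cos(12)

Let u = y**2 + 3, so du = 2*y dy. When y = 0, u = 3; when y = 3, u = 12.
The integral becomes ∫ sin(u) du from 3 to 12, with antiderivative -cos(u).
Back in y: F(y) = -cos(y**2 + 3).
Then F(3) - F(0) = (-cos(12)) - (-cos(3)) = cos(3) - cos(12).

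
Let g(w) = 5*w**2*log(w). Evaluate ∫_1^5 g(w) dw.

-620/9 + 625*log(5)/3

Integrate by parts once (u = ln w, dv = 5*w**2 dw).
An antiderivative is F(w) = 5*w**3*(3*log(w) - 1)/9.
Then F(5) - F(1) = (-625/9 + 625*log(5)/3) - (-5/9) = -620/9 + 625*log(5)/3.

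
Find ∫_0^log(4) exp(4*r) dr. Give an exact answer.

Let u = exp(r), so du = exp(r) dr. When r = 0, u = 1; when r = log(4), u = 4.
The integral becomes ∫ u**3 du from 1 to 4, with antiderivative u**4/4.
Back in r: F(r) = exp(4*r)/4.
Then F(log(4)) - F(0) = (64) - (1/4) = 255/4.

255/4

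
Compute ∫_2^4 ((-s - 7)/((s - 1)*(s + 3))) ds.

log(7/45)

Factor the denominator: s**2 + 2*s - 3 = (s + 3)(s - 1).
Partial fractions: (-s - 7)/((s - 1)*(s + 3)) = 1/(s + 3) - 2/(s - 1).
An antiderivative is F(s) = -2*log(s - 1) + log(s + 3).
Then F(4) - F(2) = (log(7/9)) - (log(5)) = log(7/45).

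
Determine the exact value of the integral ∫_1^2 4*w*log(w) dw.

-3 + 8*log(2)

Integrate by parts once (u = ln w, dv = 4*w dw).
An antiderivative is F(w) = w**2*(2*log(w) - 1).
Then F(2) - F(1) = (-4 + 8*log(2)) - (-1) = -3 + 8*log(2).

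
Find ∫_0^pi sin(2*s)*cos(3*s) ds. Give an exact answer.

-4/5

Use the identity sin(2*s)cos(3*s) = [sin(5*s) + sin(-s)]/2.
An antiderivative is F(s) = cos(s)/2 - cos(5*s)/10.
Then F(pi) - F(0) = (-2/5) - (2/5) = -4/5.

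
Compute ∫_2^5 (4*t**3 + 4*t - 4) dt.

By the power rule, an antiderivative is F(t) = t**4 + 2*t**2 - 4*t.
Then F(5) - F(2) = (655) - (16) = 639.

639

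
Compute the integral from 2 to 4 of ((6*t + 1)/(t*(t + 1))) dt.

-5*log(3) + log(2) + 5*log(5)

Factor the denominator: t**2 + t = (t + 1)t.
Partial fractions: (6*t + 1)/(t*(t + 1)) = 5/(t + 1) + 1/t.
An antiderivative is F(t) = log(t) + 5*log(t + 1).
Then F(4) - F(2) = (2*log(2) + 5*log(5)) - (log(2) + 5*log(3)) = -5*log(3) + log(2) + 5*log(5).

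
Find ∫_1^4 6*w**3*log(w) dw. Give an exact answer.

Integrate by parts once (u = ln w, dv = 6*w**3 dw).
An antiderivative is F(w) = 3*w**4*(4*log(w) - 1)/8.
Then F(4) - F(1) = (-96 + 768*log(2)) - (-3/8) = -765/8 + 768*log(2).

-765/8 + 768*log(2)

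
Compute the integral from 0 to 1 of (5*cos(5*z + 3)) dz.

Let u = 5*z + 3, so du = 5 dz. When z = 0, u = 3; when z = 1, u = 8.
The integral becomes ∫ cos(u) du from 3 to 8, with antiderivative sin(u).
Back in z: F(z) = sin(5*z + 3).
Then F(1) - F(0) = (sin(8)) - (sin(3)) = -sin(3) + sin(8).

-sin(3) + sin(8)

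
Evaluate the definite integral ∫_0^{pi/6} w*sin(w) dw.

Integrate by parts once (u = w, dv = sin(w) dw).
An antiderivative is F(w) = -w*cos(w) + sin(w).
Then F(pi/6) - F(0) = (-sqrt(3)*pi/12 + 1/2) - (0) = -sqrt(3)*pi/12 + 1/2.

-sqrt(3)*pi/12 + 1/2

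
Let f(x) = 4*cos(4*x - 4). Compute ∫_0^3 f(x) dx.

Let u = 4*x - 4, so du = 4 dx. When x = 0, u = -4; when x = 3, u = 8.
The integral becomes ∫ cos(u) du from -4 to 8, with antiderivative sin(u).
Back in x: F(x) = sin(4*x - 4).
Then F(3) - F(0) = (sin(8)) - (-sin(4)) = sin(4) + sin(8).

sin(4) + sin(8)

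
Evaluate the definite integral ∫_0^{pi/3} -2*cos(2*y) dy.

An antiderivative is F(y) = -sin(2*y).
Then F(pi/3) - F(0) = (-sqrt(3)/2) - (0) = -sqrt(3)/2.

-sqrt(3)/2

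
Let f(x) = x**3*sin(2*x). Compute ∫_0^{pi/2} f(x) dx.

pi*(-6 + pi**2)/16

Integrate by parts 3 times (u = x^3, dv = sin(2*x) dx).
An antiderivative is F(x) = -x**3*cos(2*x)/2 + 3*x**2*sin(2*x)/4 + 3*x*cos(2*x)/4 - 3*sin(2*x)/8.
Then F(pi/2) - F(0) = (pi*(-6 + pi**2)/16) - (0) = pi*(-6 + pi**2)/16.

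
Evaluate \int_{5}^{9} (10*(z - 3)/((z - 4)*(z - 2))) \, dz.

-5*log(3) + 5*log(5) + 5*log(7)

Factor the denominator: z**2 - 6*z + 8 = (z - 2)(z - 4).
Partial fractions: 10*(z - 3)/((z - 4)*(z - 2)) = 5/(z - 2) + 5/(z - 4).
An antiderivative is F(z) = 5*log(z - 4) + 5*log(z - 2).
Then F(9) - F(5) = (5*log(5) + 5*log(7)) - (5*log(3)) = -5*log(3) + 5*log(5) + 5*log(7).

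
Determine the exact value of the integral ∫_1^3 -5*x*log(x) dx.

Integrate by parts once (u = ln x, dv = -5*x dx).
An antiderivative is F(x) = -5*x**2*(2*log(x) - 1)/4.
Then F(3) - F(1) = (45/4 - 45*log(3)/2) - (5/4) = 10 - 45*log(3)/2.

10 - 45*log(3)/2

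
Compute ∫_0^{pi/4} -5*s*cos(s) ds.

-5*sqrt(2)/2 - 5*sqrt(2)*pi/8 + 5

Integrate by parts once (u = s, dv = -5*cos(s) ds).
An antiderivative is F(s) = -5*s*sin(s) - 5*cos(s).
Then F(pi/4) - F(0) = (5*sqrt(2)*(-4 - pi)/8) - (-5) = -5*sqrt(2)/2 - 5*sqrt(2)*pi/8 + 5.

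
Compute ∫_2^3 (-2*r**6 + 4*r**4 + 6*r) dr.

By the power rule, an antiderivative is F(r) = -2*r**7/7 + 4*r**5/5 + 3*r**2.
Then F(3) - F(2) = (-14121/35) - (36/35) = -14157/35.

-14157/35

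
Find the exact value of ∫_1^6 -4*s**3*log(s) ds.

-1296*log(3) - 1296*log(2) + 1295/4

Integrate by parts once (u = ln s, dv = -4*s**3 ds).
An antiderivative is F(s) = -s**4*(4*log(s) - 1)/4.
Then F(6) - F(1) = (-1296*log(3) - 1296*log(2) + 324) - (1/4) = -1296*log(3) - 1296*log(2) + 1295/4.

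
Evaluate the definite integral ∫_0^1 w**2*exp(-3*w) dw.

Integrate by parts twice (u = w^2, dv = exp(-3*w) dw).
An antiderivative is F(w) = (-9*w**2 - 6*w - 2)*exp(-3*w)/27.
Then F(1) - F(0) = (-17*exp(-3)/27) - (-2/27) = 2/27 - 17*exp(-3)/27.

2/27 - 17*exp(-3)/27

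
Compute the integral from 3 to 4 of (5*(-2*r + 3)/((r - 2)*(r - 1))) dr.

Factor the denominator: r**2 - 3*r + 2 = (r - 1)(r - 2).
Partial fractions: 5*(-2*r + 3)/((r - 2)*(r - 1)) = -5/(r - 1) - 5/(r - 2).
An antiderivative is F(r) = -5*log(r - 2) - 5*log(r - 1).
Then F(4) - F(3) = (-5*log(3) - 5*log(2)) - (-log(32)) = -5*log(3).

-5*log(3)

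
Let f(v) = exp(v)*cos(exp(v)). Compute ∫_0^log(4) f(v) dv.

-sin(1) + sin(4)

Let u = exp(v), so du = exp(v) dv. When v = 0, u = 1; when v = log(4), u = 4.
The integral becomes ∫ cos(u) du from 1 to 4, with antiderivative sin(u).
Back in v: F(v) = sin(exp(v)).
Then F(log(4)) - F(0) = (sin(4)) - (sin(1)) = -sin(1) + sin(4).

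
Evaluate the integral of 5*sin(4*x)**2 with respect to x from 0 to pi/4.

Use the identity sin^2(4*x) = (1 - cos(8*x))/2.
An antiderivative is F(x) = 5*x/2 - 5*sin(8*x)/16.
Then F(pi/4) - F(0) = (5*pi/8) - (0) = 5*pi/8.

5*pi/8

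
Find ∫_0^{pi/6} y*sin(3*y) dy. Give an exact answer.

Integrate by parts once (u = y, dv = sin(3*y) dy).
An antiderivative is F(y) = -y*cos(3*y)/3 + sin(3*y)/9.
Then F(pi/6) - F(0) = (1/9) - (0) = 1/9.

1/9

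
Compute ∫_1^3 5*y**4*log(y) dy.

Integrate by parts once (u = ln y, dv = 5*y**4 dy).
An antiderivative is F(y) = y**5*(5*log(y) - 1)/5.
Then F(3) - F(1) = (-243/5 + 243*log(3)) - (-1/5) = -242/5 + 243*log(3).

-242/5 + 243*log(3)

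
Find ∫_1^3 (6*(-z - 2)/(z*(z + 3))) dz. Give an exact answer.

Factor the denominator: z**2 + 3*z = (z + 3)z.
Partial fractions: 6*(-z - 2)/(z*(z + 3)) = -2/(z + 3) - 4/z.
An antiderivative is F(z) = -4*log(z) - 2*log(z + 3).
Then F(3) - F(1) = (-6*log(3) - 2*log(2)) - (-log(16)) = -6*log(3) + 2*log(2).

-6*log(3) + 2*log(2)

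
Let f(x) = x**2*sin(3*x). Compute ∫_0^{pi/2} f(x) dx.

-pi/9 - 2/27

Integrate by parts twice (u = x^2, dv = sin(3*x) dx).
An antiderivative is F(x) = -x**2*cos(3*x)/3 + 2*x*sin(3*x)/9 + 2*cos(3*x)/27.
Then F(pi/2) - F(0) = (-pi/9) - (2/27) = -pi/9 - 2/27.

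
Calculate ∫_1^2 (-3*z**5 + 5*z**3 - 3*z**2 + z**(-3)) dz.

By the power rule, an antiderivative is F(z) = -z**6/2 + 5*z**4/4 - z**3 - 1/(2*z**2).
Then F(2) - F(1) = (-161/8) - (-3/4) = -155/8.

-155/8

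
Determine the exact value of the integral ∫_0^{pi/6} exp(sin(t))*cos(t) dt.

-1 + exp(1/2)

Let u = sin(t), so du = cos(t) dt. When t = 0, u = 0; when t = pi/6, u = 1/2.
The integral becomes ∫ exp(u) du from 0 to 1/2, with antiderivative exp(u).
Back in t: F(t) = exp(sin(t)).
Then F(pi/6) - F(0) = (exp(1/2)) - (1) = -1 + exp(1/2).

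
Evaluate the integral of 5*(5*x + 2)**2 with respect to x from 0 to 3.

1635

Let u = 5*x + 2, so du = 5 dx. When x = 0, u = 2; when x = 3, u = 17.
The integral becomes ∫ u**2 du from 2 to 17, with antiderivative u**3/3.
Back in x: F(x) = (5*x + 2)**3/3.
Then F(3) - F(0) = (4913/3) - (8/3) = 1635.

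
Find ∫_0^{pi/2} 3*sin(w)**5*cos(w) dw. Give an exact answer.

1/2

Let u = sin(w), so du = cos(w) dw. When w = 0, u = 0; when w = pi/2, u = 1.
The integral becomes 3·∫ u**5 du from 0 to 1, with antiderivative u**6/2.
Back in w: F(w) = sin(w)**6/2.
Then F(pi/2) - F(0) = (1/2) - (0) = 1/2.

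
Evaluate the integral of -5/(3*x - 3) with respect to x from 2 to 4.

An antiderivative is F(x) = -5*log(3*x - 3)/3.
Then F(4) - F(2) = (-10*log(3)/3) - (-5*log(3)/3) = -5*log(3)/3.

-5*log(3)/3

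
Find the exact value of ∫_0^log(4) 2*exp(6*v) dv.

Let u = exp(v), so du = exp(v) dv. When v = 0, u = 1; when v = log(4), u = 4.
The integral becomes 2·∫ u**5 du from 1 to 4, with antiderivative u**6/3.
Back in v: F(v) = exp(6*v)/3.
Then F(log(4)) - F(0) = (4096/3) - (1/3) = 1365.

1365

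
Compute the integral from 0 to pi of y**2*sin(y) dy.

Integrate by parts twice (u = y^2, dv = sin(y) dy).
An antiderivative is F(y) = -y**2*cos(y) + 2*y*sin(y) + 2*cos(y).
Then F(pi) - F(0) = (-2 + pi**2) - (2) = -4 + pi**2.

-4 + pi**2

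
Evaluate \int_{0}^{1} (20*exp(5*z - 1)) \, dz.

-(4 - 4*exp(5))*exp(-1)

Let u = 5*z - 1, so du = 5 dz. When z = 0, u = -1; when z = 1, u = 4.
The integral becomes 4·∫ exp(u) du from -1 to 4, with antiderivative 4*exp(u).
Back in z: F(z) = 4*exp(5*z - 1).
Then F(1) - F(0) = (4*exp(4)) - (4*exp(-1)) = -(4 - 4*exp(5))*exp(-1).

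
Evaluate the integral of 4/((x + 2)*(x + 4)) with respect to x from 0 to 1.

Factor the denominator: x**2 + 6*x + 8 = (x + 4)(x + 2).
Partial fractions: 4/((x + 2)*(x + 4)) = -2/(x + 4) + 2/(x + 2).
An antiderivative is F(x) = 2*log(x + 2) - 2*log(x + 4).
Then F(1) - F(0) = (log(9/25)) - (-log(4)) = log(36/25).

log(36/25)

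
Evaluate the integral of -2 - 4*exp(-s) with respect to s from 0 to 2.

An antiderivative is F(s) = -2*s + 4*exp(-s).
Then F(2) - F(0) = (-4 + 4*exp(-2)) - (4) = -8 + 4*exp(-2).

-8 + 4*exp(-2)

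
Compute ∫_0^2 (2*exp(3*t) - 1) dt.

-8/3 + 2*exp(6)/3

An antiderivative is F(t) = 2*exp(3*t)/3 - t.
Then F(2) - F(0) = (-2 + 2*exp(6)/3) - (2/3) = -8/3 + 2*exp(6)/3.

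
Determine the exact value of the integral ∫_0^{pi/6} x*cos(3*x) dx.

Integrate by parts once (u = x, dv = cos(3*x) dx).
An antiderivative is F(x) = x*sin(3*x)/3 + cos(3*x)/9.
Then F(pi/6) - F(0) = (pi/18) - (1/9) = -1/9 + pi/18.

-1/9 + pi/18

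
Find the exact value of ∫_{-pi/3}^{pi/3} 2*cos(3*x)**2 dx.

Use the identity cos^2(3*x) = (1 + cos(6*x))/2.
An antiderivative is F(x) = x + sin(6*x)/6.
Then F(pi/3) - F(-pi/3) = (pi/3) - (-pi/3) = 2*pi/3.

2*pi/3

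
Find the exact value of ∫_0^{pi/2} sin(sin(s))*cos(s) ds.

1 - cos(1)

Let u = sin(s), so du = cos(s) ds. When s = 0, u = 0; when s = pi/2, u = 1.
The integral becomes ∫ sin(u) du from 0 to 1, with antiderivative -cos(u).
Back in s: F(s) = -cos(sin(s)).
Then F(pi/2) - F(0) = (-cos(1)) - (-1) = 1 - cos(1).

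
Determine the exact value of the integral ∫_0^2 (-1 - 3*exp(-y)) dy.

An antiderivative is F(y) = -y + 3*exp(-y).
Then F(2) - F(0) = (-2 + 3*exp(-2)) - (3) = -5 + 3*exp(-2).

-5 + 3*exp(-2)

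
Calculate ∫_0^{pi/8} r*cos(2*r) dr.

Integrate by parts once (u = r, dv = cos(2*r) dr).
An antiderivative is F(r) = r*sin(2*r)/2 + cos(2*r)/4.
Then F(pi/8) - F(0) = (sqrt(2)*(pi + 4)/32) - (1/4) = -1/4 + sqrt(2)*pi/32 + sqrt(2)/8.

-1/4 + sqrt(2)*pi/32 + sqrt(2)/8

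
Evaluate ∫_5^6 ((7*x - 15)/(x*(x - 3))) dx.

-5*log(5) + 3*log(2) + 7*log(3)

Factor the denominator: x**2 - 3*x = x(x - 3).
Partial fractions: (7*x - 15)/(x*(x - 3)) = 5/x + 2/(x - 3).
An antiderivative is F(x) = 5*log(x) + 2*log(x - 3).
Then F(6) - F(5) = (5*log(2) + 7*log(3)) - (2*log(2) + 5*log(5)) = -5*log(5) + 3*log(2) + 7*log(3).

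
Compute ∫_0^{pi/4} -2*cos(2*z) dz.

An antiderivative is F(z) = -sin(2*z).
Then F(pi/4) - F(0) = (-1) - (0) = -1.

-1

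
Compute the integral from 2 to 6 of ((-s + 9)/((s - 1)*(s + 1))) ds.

Factor the denominator: s**2 - 1 = (s + 1)(s - 1).
Partial fractions: (-s + 9)/((s - 1)*(s + 1)) = -5/(s + 1) + 4/(s - 1).
An antiderivative is F(s) = 4*log(s - 1) - 5*log(s + 1).
Then F(6) - F(2) = (-5*log(7) + 4*log(5)) - (-5*log(3)) = -5*log(7) + 5*log(3) + 4*log(5).

-5*log(7) + 5*log(3) + 4*log(5)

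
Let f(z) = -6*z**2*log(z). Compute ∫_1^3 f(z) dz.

52/3 - 54*log(3)

Integrate by parts once (u = ln z, dv = -6*z**2 dz).
An antiderivative is F(z) = -2*z**3*(3*log(z) - 1)/3.
Then F(3) - F(1) = (18 - 54*log(3)) - (2/3) = 52/3 - 54*log(3).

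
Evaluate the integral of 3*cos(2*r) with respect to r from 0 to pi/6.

3*sqrt(3)/4

An antiderivative is F(r) = 3*sin(2*r)/2.
Then F(pi/6) - F(0) = (3*sqrt(3)/4) - (0) = 3*sqrt(3)/4.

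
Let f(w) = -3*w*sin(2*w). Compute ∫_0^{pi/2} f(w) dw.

Integrate by parts once (u = w, dv = -3*sin(2*w) dw).
An antiderivative is F(w) = 3*w*cos(2*w)/2 - 3*sin(2*w)/4.
Then F(pi/2) - F(0) = (-3*pi/4) - (0) = -3*pi/4.

-3*pi/4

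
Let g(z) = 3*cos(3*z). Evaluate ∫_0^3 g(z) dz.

sin(9)

Let u = 3*z, so du = 3 dz. When z = 0, u = 0; when z = 3, u = 9.
The integral becomes ∫ cos(u) du from 0 to 9, with antiderivative sin(u).
Back in z: F(z) = sin(3*z).
Then F(3) - F(0) = (sin(9)) - (0) = sin(9).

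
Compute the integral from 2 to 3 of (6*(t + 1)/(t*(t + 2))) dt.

Factor the denominator: t**2 + 2*t = (t + 2)t.
Partial fractions: 6*(t + 1)/(t*(t + 2)) = 3/(t + 2) + 3/t.
An antiderivative is F(t) = 3*log(t) + 3*log(t + 2).
Then F(3) - F(2) = (3*log(3) + 3*log(5)) - (9*log(2)) = -9*log(2) + 3*log(3) + 3*log(5).

-9*log(2) + 3*log(3) + 3*log(5)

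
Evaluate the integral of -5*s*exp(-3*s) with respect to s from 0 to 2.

Integrate by parts once (u = s, dv = -5*exp(-3*s) ds).
An antiderivative is F(s) = (15*s + 5)*exp(-3*s)/9.
Then F(2) - F(0) = (35*exp(-6)/9) - (5/9) = -5/9 + 35*exp(-6)/9.

-5/9 + 35*exp(-6)/9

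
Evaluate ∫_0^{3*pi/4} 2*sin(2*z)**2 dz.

Use the identity sin^2(2*z) = (1 - cos(4*z))/2.
An antiderivative is F(z) = z - sin(4*z)/4.
Then F(3*pi/4) - F(0) = (3*pi/4) - (0) = 3*pi/4.

3*pi/4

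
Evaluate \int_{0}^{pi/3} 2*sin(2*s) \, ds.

An antiderivative is F(s) = -cos(2*s).
Then F(pi/3) - F(0) = (1/2) - (-1) = 3/2.

3/2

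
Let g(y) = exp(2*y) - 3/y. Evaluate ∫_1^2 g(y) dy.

An antiderivative is F(y) = exp(2*y)/2 - 3*log(y).
Then F(2) - F(1) = (-log(8) + exp(4)/2) - (exp(2)/2) = -exp(2)/2 - log(8) + exp(4)/2.

-exp(2)/2 - log(8) + exp(4)/2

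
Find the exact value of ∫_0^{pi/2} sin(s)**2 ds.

Use the identity sin^2(s) = (1 - cos(2*s))/2.
An antiderivative is F(s) = s/2 - sin(2*s)/4.
Then F(pi/2) - F(0) = (pi/4) - (0) = pi/4.

pi/4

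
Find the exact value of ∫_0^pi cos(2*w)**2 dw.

Use the identity cos^2(2*w) = (1 + cos(4*w))/2.
An antiderivative is F(w) = w/2 + sin(4*w)/8.
Then F(pi) - F(0) = (pi/2) - (0) = pi/2.

pi/2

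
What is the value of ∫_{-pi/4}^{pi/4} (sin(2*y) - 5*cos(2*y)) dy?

-5

An antiderivative is F(y) = -5*sin(2*y)/2 - cos(2*y)/2.
Then F(pi/4) - F(-pi/4) = (-5/2) - (5/2) = -5.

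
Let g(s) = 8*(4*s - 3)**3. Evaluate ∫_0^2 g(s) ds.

272

Let u = 4*s - 3, so du = 4 ds. When s = 0, u = -3; when s = 2, u = 5.
The integral becomes 2·∫ u**3 du from -3 to 5, with antiderivative u**4/2.
Back in s: F(s) = (4*s - 3)**4/2.
Then F(2) - F(0) = (625/2) - (81/2) = 272.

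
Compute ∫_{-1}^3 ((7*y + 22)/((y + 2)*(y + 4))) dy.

Factor the denominator: y**2 + 6*y + 8 = (y + 4)(y + 2).
Partial fractions: (7*y + 22)/((y + 2)*(y + 4)) = 3/(y + 4) + 4/(y + 2).
An antiderivative is F(y) = 4*log(y + 2) + 3*log(y + 4).
Then F(3) - F(-1) = (3*log(7) + 4*log(5)) - (log(27)) = -3*log(3) + 3*log(7) + 4*log(5).

-3*log(3) + 3*log(7) + 4*log(5)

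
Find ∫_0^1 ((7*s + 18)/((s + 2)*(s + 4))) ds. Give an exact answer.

Factor the denominator: s**2 + 6*s + 8 = (s + 4)(s + 2).
Partial fractions: (7*s + 18)/((s + 2)*(s + 4)) = 5/(s + 4) + 2/(s + 2).
An antiderivative is F(s) = 2*log(s + 2) + 5*log(s + 4).
Then F(1) - F(0) = (2*log(3) + 5*log(5)) - (12*log(2)) = -12*log(2) + 2*log(3) + 5*log(5).

-12*log(2) + 2*log(3) + 5*log(5)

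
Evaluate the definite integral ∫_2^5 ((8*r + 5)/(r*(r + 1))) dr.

-2*log(2) + 5*log(5)

Factor the denominator: r**2 + r = (r + 1)r.
Partial fractions: (8*r + 5)/(r*(r + 1)) = 3/(r + 1) + 5/r.
An antiderivative is F(r) = 5*log(r) + 3*log(r + 1).
Then F(5) - F(2) = (3*log(2) + 3*log(3) + 5*log(5)) - (3*log(3) + 5*log(2)) = -2*log(2) + 5*log(5).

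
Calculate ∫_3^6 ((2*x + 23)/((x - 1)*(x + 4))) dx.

Factor the denominator: x**2 + 3*x - 4 = (x + 4)(x - 1).
Partial fractions: (2*x + 23)/((x - 1)*(x + 4)) = -3/(x + 4) + 5/(x - 1).
An antiderivative is F(x) = 5*log(x - 1) - 3*log(x + 4).
Then F(6) - F(3) = (log(25/8)) - (-3*log(7) + 5*log(2)) = -8*log(2) + 2*log(5) + 3*log(7).

-8*log(2) + 2*log(5) + 3*log(7)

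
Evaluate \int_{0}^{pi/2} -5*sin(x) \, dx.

An antiderivative is F(x) = 5*cos(x).
Then F(pi/2) - F(0) = (0) - (5) = -5.

-5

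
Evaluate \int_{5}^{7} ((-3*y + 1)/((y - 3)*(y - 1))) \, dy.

Factor the denominator: y**2 - 4*y + 3 = (y - 1)(y - 3).
Partial fractions: (-3*y + 1)/((y - 3)*(y - 1)) = 1/(y - 1) - 4/(y - 3).
An antiderivative is F(y) = -4*log(y - 3) + log(y - 1).
Then F(7) - F(5) = (-7*log(2) + log(3)) - (-log(4)) = log(3/32).

log(3/32)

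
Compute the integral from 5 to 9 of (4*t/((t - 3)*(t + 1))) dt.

log(45)

Factor the denominator: t**2 - 2*t - 3 = (t + 1)(t - 3).
Partial fractions: 4*t/((t - 3)*(t + 1)) = 1/(t + 1) + 3/(t - 3).
An antiderivative is F(t) = 3*log(t - 3) + log(t + 1).
Then F(9) - F(5) = (log(5) + 4*log(2) + 3*log(3)) - (log(48)) = log(45).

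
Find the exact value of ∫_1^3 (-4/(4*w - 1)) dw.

log(3/11)

An antiderivative is F(w) = -log(4*w - 1).
Then F(3) - F(1) = (-log(11)) - (-log(3)) = log(3/11).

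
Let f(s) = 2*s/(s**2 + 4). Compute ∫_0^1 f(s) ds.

log(5/4)

Let u = s**2 + 4, so du = 2*s ds. When s = 0, u = 4; when s = 1, u = 5.
The integral becomes ∫ 1/u du from 4 to 5, with antiderivative log(u).
Back in s: F(s) = log(s**2 + 4).
Then F(1) - F(0) = (log(5)) - (log(4)) = log(5/4).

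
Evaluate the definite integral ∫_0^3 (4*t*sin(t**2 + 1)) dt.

Let u = t**2 + 1, so du = 2*t dt. When t = 0, u = 1; when t = 3, u = 10.
The integral becomes 2·∫ sin(u) du from 1 to 10, with antiderivative -2*cos(u).
Back in t: F(t) = -2*cos(t**2 + 1).
Then F(3) - F(0) = (-2*cos(10)) - (-2*cos(1)) = 2*cos(1) - 2*cos(10).

2*cos(1) - 2*cos(10)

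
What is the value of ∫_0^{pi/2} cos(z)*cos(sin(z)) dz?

Let u = sin(z), so du = cos(z) dz. When z = 0, u = 0; when z = pi/2, u = 1.
The integral becomes ∫ cos(u) du from 0 to 1, with antiderivative sin(u).
Back in z: F(z) = sin(sin(z)).
Then F(pi/2) - F(0) = (sin(1)) - (0) = sin(1).

sin(1)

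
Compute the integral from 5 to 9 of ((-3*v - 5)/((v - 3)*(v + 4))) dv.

Factor the denominator: v**2 + v - 12 = (v + 4)(v - 3).
Partial fractions: (-3*v - 5)/((v - 3)*(v + 4)) = -1/(v + 4) - 2/(v - 3).
An antiderivative is F(v) = -2*log(v - 3) - log(v + 4).
Then F(9) - F(5) = (-log(13) - 2*log(3) - 2*log(2)) - (-log(36)) = -log(13).

-log(13)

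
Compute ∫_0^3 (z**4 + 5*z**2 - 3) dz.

423/5

By the power rule, an antiderivative is F(z) = z**5/5 + 5*z**3/3 - 3*z.
Then F(3) - F(0) = (423/5) - (0) = 423/5.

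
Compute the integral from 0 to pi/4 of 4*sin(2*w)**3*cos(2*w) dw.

1/2

Let u = sin(2*w), so du = 2*cos(2*w) dw. When w = 0, u = 0; when w = pi/4, u = 1.
The integral becomes 2·∫ u**3 du from 0 to 1, with antiderivative u**4/2.
Back in w: F(w) = sin(2*w)**4/2.
Then F(pi/4) - F(0) = (1/2) - (0) = 1/2.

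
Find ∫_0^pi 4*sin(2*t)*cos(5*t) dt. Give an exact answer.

-16/21

Use the identity sin(2*t)cos(5*t) = [sin(7*t) + sin(-3*t)]/2.
An antiderivative is F(t) = 2*cos(3*t)/3 - 2*cos(7*t)/7.
Then F(pi) - F(0) = (-8/21) - (8/21) = -16/21.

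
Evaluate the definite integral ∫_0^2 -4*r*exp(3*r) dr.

-20*exp(6)/9 - 4/9

Integrate by parts once (u = r, dv = -4*exp(3*r) dr).
An antiderivative is F(r) = (-12*r + 4)*exp(3*r)/9.
Then F(2) - F(0) = (-20*exp(6)/9) - (4/9) = -20*exp(6)/9 - 4/9.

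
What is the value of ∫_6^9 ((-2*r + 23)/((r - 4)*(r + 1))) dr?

-8*log(2) - 2*log(5) + 5*log(7)

Factor the denominator: r**2 - 3*r - 4 = (r + 1)(r - 4).
Partial fractions: (-2*r + 23)/((r - 4)*(r + 1)) = -5/(r + 1) + 3/(r - 4).
An antiderivative is F(r) = 3*log(r - 4) - 5*log(r + 1).
Then F(9) - F(6) = (-5*log(2) - 2*log(5)) - (-5*log(7) + 3*log(2)) = -8*log(2) - 2*log(5) + 5*log(7).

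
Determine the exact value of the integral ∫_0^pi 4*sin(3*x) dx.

8/3

An antiderivative is F(x) = -4*cos(3*x)/3.
Then F(pi) - F(0) = (4/3) - (-4/3) = 8/3.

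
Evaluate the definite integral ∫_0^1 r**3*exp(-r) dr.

6 - 16*exp(-1)

Integrate by parts 3 times (u = r^3, dv = exp(-r) dr).
An antiderivative is F(r) = (-r**3 - 3*r**2 - 6*r - 6)*exp(-r).
Then F(1) - F(0) = (-16*exp(-1)) - (-6) = 6 - 16*exp(-1).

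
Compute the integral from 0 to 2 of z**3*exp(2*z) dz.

Integrate by parts 3 times (u = z^3, dv = exp(2*z) dz).
An antiderivative is F(z) = (4*z**3 - 6*z**2 + 6*z - 3)*exp(2*z)/8.
Then F(2) - F(0) = (17*exp(4)/8) - (-3/8) = 3/8 + 17*exp(4)/8.

3/8 + 17*exp(4)/8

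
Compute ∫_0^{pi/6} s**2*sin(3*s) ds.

Integrate by parts twice (u = s^2, dv = sin(3*s) ds).
An antiderivative is F(s) = -s**2*cos(3*s)/3 + 2*s*sin(3*s)/9 + 2*cos(3*s)/27.
Then F(pi/6) - F(0) = (pi/27) - (2/27) = -2/27 + pi/27.

-2/27 + pi/27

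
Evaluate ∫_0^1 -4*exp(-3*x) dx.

An antiderivative is F(x) = 4*exp(-3*x)/3.
Then F(1) - F(0) = (4*exp(-3)/3) - (4/3) = -4/3 + 4*exp(-3)/3.

-4/3 + 4*exp(-3)/3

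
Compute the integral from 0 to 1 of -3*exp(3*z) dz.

1 - exp(3)

An antiderivative is F(z) = -exp(3*z).
Then F(1) - F(0) = (-exp(3)) - (-1) = 1 - exp(3).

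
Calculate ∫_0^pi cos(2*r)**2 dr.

pi/2

Use the identity cos^2(2*r) = (1 + cos(4*r))/2.
An antiderivative is F(r) = r/2 + sin(4*r)/8.
Then F(pi) - F(0) = (pi/2) - (0) = pi/2.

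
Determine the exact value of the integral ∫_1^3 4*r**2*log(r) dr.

Integrate by parts once (u = ln r, dv = 4*r**2 dr).
An antiderivative is F(r) = 4*r**3*(3*log(r) - 1)/9.
Then F(3) - F(1) = (-12 + 36*log(3)) - (-4/9) = -104/9 + 36*log(3).

-104/9 + 36*log(3)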